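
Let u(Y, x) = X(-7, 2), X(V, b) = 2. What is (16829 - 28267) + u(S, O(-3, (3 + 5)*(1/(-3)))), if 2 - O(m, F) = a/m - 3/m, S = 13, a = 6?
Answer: -11436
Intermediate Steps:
O(m, F) = 2 - 3/m (O(m, F) = 2 - (6/m - 3/m) = 2 - 3/m)
u(Y, x) = 2
(16829 - 28267) + u(S, O(-3, (3 + 5)*(1/(-3)))) = (16829 - 28267) + 2 = -11438 + 2 = -11436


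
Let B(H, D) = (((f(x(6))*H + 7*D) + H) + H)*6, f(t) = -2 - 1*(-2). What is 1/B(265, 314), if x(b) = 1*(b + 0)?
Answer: 1/16368 ≈ 6.1095e-5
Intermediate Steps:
x(b) = b (x(b) = 1*b = b)
f(t) = 0 (f(t) = -2 + 2 = 0)
B(H, D) = 12*H + 42*D (B(H, D) = (((0*H + 7*D) + H) + H)*6 = (((0 + 7*D) + H) + H)*6 = ((7*D + H) + H)*6 = ((H + 7*D) + H)*6 = (2*H + 7*D)*6 = 12*H + 42*D)
1/B(265, 314) = 1/(12*265 + 42*314) = 1/(3180 + 13188) = 1/16368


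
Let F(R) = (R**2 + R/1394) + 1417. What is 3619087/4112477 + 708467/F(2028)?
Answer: 12408837971034680/11792935389207947 ≈ 1.0522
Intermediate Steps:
F(R) = 1417 + R**2 + R/1394 (F(R) = (R**2 + R/1394) + 1417 = 1417 + R**2 + R/1394)
3619087/4112477 + 708467/F(2028) = 3619087/4112477 + 708467/(1417 + 2028**2 + (1/1394)*2028) = 3619087*(1/4112477) + 708467/(1417 + 4112784 + 1014/697) = 3619087/4112477 + 708467/(2867599111/697) = 3619087/4112477 + 708467*(697/2867599111) = 3619087/4112477 + 493801499/2867599111 = 12408837971034680/11792935389207947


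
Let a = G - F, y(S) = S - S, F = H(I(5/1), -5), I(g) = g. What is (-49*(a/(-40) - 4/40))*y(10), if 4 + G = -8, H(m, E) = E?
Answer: 0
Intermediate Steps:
G = -12 (G = -4 - 8 = -12)
F = -5
y(S) = 0
a = -7 (a = -12 - 1*(-5) = -12 + 5 = -7)
(-49*(a/(-40) - 4/40))*y(10) = -49*(-7/(-40) - 4/40)*0 = -49*(-7*(-1/40) - 4*1/40)*0 = -49*(7/40 - ⅒)*0 = -49*3/40*0 = -147/40*0 = 0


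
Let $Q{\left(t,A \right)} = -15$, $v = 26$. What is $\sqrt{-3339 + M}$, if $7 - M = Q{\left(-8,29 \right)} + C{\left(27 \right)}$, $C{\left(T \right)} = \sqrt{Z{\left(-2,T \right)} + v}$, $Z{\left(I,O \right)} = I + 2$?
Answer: $\sqrt{-3317 - \sqrt{26}} \approx 57.638 i$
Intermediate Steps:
$Z{\left(I,O \right)} = 2 + I$
$C{\left(T \right)} = \sqrt{26}$ ($C{\left(T \right)} = \sqrt{\left(2 - 2\right) + 26} = \sqrt{0 + 26} = \sqrt{26}$)
$M = 22 - \sqrt{26}$ ($M = 7 - \left(-15 + \sqrt{26}\right) = 7 + \left(15 - \sqrt{26}\right) = 22 - \sqrt{26} \approx 16.901$)
$\sqrt{-3339 + M} = \sqrt{-3339 + \left(22 - \sqrt{26}\right)} = \sqrt{-3317 - \sqrt{26}}$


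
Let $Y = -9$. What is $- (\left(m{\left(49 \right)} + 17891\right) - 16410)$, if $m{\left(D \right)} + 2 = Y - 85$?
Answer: $-1385$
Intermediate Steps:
$m{\left(D \right)} = -96$ ($m{\left(D \right)} = -2 - 94 = -96$)
$- (\left(m{\left(49 \right)} + 17891\right) - 16410) = - (\left(-96 + 17891\right) - 16410) = - (17795 - 16410) = \left(-1\right) 1385 = -1385$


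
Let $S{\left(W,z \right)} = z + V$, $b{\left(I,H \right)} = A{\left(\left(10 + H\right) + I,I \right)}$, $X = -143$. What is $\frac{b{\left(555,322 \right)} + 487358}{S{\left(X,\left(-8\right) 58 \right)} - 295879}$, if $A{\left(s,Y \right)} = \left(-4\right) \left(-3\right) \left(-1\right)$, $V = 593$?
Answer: $- \frac{243673}{147875} \approx -1.6478$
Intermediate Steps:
$A{\left(s,Y \right)} = -12$ ($A{\left(s,Y \right)} = 12 \left(-1\right) = -12$)
$b{\left(I,H \right)} = -12$
$S{\left(W,z \right)} = 593 + z$ ($S{\left(W,z \right)} = z + 593 = 593 + z$)
$\frac{b{\left(555,322 \right)} + 487358}{S{\left(X,\left(-8\right) 58 \right)} - 295879} = \frac{-12 + 487358}{\left(593 - 464\right) - 295879} = \frac{487346}{\left(593 - 464\right) - 295879} = \frac{487346}{129 - 295879} = \frac{487346}{-295750} = 487346 \left(- \frac{1}{295750}\right) = - \frac{243673}{147875}$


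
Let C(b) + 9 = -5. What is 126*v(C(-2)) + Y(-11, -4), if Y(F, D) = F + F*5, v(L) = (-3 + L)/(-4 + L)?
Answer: 53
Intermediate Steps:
C(b) = -14 (C(b) = -9 - 5 = -14)
v(L) = (-3 + L)/(-4 + L)
Y(F, D) = 6*F (Y(F, D) = F + 5*F = 6*F)
126*v(C(-2)) + Y(-11, -4) = 126*((-3 - 14)/(-4 - 14)) + 6*(-11) = 126*(-17/(-18)) - 66 = 126*(-1/18*(-17)) - 66 = 126*(17/18) - 66 = 119 - 66 = 53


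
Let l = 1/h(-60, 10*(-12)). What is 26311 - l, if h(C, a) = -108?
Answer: 2841589/108 ≈ 26311.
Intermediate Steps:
l = -1/108 (l = 1/(-108) = -1/108 ≈ -0.0092593)
26311 - l = 26311 - 1*(-1/108) = 26311 + 1/108 = 2841589/108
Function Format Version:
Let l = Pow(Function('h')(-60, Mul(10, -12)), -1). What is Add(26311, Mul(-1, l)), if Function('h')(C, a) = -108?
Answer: Rational(2841589, 108) ≈ 26311.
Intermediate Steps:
l = Rational(-1, 108) (l = Pow(-108, -1) = Rational(-1, 108) ≈ -0.0092593)
Add(26311, Mul(-1, l)) = Add(26311, Mul(-1, Rational(-1, 108))) = Add(26311, Rational(1, 108)) = Rational(2841589, 108)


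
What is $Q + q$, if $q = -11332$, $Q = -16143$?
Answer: $-27475$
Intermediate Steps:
$Q + q = -16143 - 11332 = -27475$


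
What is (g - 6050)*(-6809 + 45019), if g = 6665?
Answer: 23499150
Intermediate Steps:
(g - 6050)*(-6809 + 45019) = (6665 - 6050)*(-6809 + 45019) = 615*38210 = 23499150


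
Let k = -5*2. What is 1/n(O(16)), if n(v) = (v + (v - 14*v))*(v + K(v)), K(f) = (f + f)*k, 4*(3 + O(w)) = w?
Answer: 1/228 ≈ 0.0043860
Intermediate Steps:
O(w) = -3 + w/4
k = -10
K(f) = -20*f (K(f) = (f + f)*(-10) = (2*f)*(-10) = -20*f)
n(v) = 228*v² (n(v) = (v + (v - 14*v))*(v - 20*v) = (v - 13*v)*(-19*v) = (-12*v)*(-19*v) = 228*v²)
1/n(O(16)) = 1/(228*(-3 + (¼)*16)²) = 1/(228*(-3 + 4)²) = 1/(228*1²) = 1/(228*1) = 1/228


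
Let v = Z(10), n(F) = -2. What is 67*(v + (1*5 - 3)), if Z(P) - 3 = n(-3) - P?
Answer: -469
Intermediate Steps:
Z(P) = 1 - P (Z(P) = 3 + (-2 - P) = 1 - P)
v = -9 (v = 1 - 1*10 = 1 - 10 = -9)
67*(v + (1*5 - 3)) = 67*(-9 + (1*5 - 3)) = 67*(-9 + (5 - 3)) = 67*(-9 + 2) = 67*(-7) = -469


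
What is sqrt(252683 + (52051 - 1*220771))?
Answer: sqrt(83963) ≈ 289.76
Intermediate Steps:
sqrt(252683 + (52051 - 1*220771)) = sqrt(252683 + (52051 - 220771)) = sqrt(252683 - 168720) = sqrt(83963)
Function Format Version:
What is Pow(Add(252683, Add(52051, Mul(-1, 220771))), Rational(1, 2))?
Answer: Pow(83963, Rational(1, 2)) ≈ 289.76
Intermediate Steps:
Pow(Add(252683, Add(52051, Mul(-1, 220771))), Rational(1, 2)) = Pow(Add(252683, Add(52051, -220771)), Rational(1, 2)) = Pow(Add(252683, -168720), Rational(1, 2)) = Pow(83963, Rational(1, 2))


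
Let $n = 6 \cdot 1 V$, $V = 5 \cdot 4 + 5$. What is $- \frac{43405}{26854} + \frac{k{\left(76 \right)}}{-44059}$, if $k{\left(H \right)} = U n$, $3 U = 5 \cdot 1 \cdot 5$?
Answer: $- \frac{1945948395}{1183160386} \approx -1.6447$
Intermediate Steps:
$V = 25$ ($V = 20 + 5 = 25$)
$n = 150$ ($n = 6 \cdot 1 \cdot 25 = 6 \cdot 25 = 150$)
$U = \frac{25}{3}$ ($U = \frac{5 \cdot 1 \cdot 5}{3} = \frac{5 \cdot 5}{3} = \frac{1}{3} \cdot 25 = \frac{25}{3} \approx 8.3333$)
$k{\left(H \right)} = 1250$ ($k{\left(H \right)} = \frac{25}{3} \cdot 150 = 1250$)
$- \frac{43405}{26854} + \frac{k{\left(76 \right)}}{-44059} = - \frac{43405}{26854} + \frac{1250}{-44059} = \left(-43405\right) \frac{1}{26854} + 1250 \left(- \frac{1}{44059}\right) = - \frac{43405}{26854} - \frac{1250}{44059} = - \frac{1945948395}{1183160386}$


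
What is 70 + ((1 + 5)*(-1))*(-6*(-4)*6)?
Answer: -794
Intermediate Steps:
70 + ((1 + 5)*(-1))*(-6*(-4)*6) = 70 + (6*(-1))*(24*6) = 70 - 6*144 = 70 - 864 = -794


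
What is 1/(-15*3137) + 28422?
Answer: 1337397209/47055 ≈ 28422.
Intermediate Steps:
1/(-15*3137) + 28422 = 1/(-47055) + 28422 = -1/47055 + 28422 = 1337397209/47055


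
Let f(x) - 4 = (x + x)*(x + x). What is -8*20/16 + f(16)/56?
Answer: 117/14 ≈ 8.3571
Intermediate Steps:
f(x) = 4 + 4*x² (f(x) = 4 + (x + x)*(x + x) = 4 + (2*x)*(2*x) = 4 + 4*x²)
-8*20/16 + f(16)/56 = -8*20/16 + (4 + 4*16²)/56 = -160*1/16 + (4 + 4*256)*(1/56) = -10 + (4 + 1024)*(1/56) = -10 + 1028*(1/56) = -10 + 257/14 = 117/14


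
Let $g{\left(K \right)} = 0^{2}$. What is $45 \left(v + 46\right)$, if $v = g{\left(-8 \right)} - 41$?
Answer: $225$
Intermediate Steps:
$g{\left(K \right)} = 0$
$v = -41$ ($v = 0 - 41 = -41$)
$45 \left(v + 46\right) = 45 \left(-41 + 46\right) = 45 \cdot 5 = 225$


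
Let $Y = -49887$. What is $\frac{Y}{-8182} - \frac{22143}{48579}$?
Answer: $\frac{747428849}{132491126} \approx 5.6413$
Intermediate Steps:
$\frac{Y}{-8182} - \frac{22143}{48579} = - \frac{49887}{-8182} - \frac{22143}{48579} = \left(-49887\right) \left(- \frac{1}{8182}\right) - \frac{7381}{16193} = \frac{49887}{8182} - \frac{7381}{16193} = \frac{747428849}{132491126}$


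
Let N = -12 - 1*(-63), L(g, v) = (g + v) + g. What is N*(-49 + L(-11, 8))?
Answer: -3213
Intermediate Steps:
L(g, v) = v + 2*g
N = 51 (N = -12 + 63 = 51)
N*(-49 + L(-11, 8)) = 51*(-49 + (8 + 2*(-11))) = 51*(-49 + (8 - 22)) = 51*(-49 - 14) = 51*(-63) = -3213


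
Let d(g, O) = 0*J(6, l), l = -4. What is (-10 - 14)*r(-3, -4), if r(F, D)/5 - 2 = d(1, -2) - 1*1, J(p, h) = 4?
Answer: -120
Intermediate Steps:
d(g, O) = 0 (d(g, O) = 0*4 = 0)
r(F, D) = 5 (r(F, D) = 10 + 5*(0 - 1*1) = 10 + 5*(0 - 1) = 10 + 5*(-1) = 10 - 5 = 5)
(-10 - 14)*r(-3, -4) = (-10 - 14)*5 = -24*5 = -120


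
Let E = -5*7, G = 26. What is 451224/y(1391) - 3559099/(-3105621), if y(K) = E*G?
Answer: -699045975007/1413057555 ≈ -494.70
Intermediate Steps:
E = -35
y(K) = -910 (y(K) = -35*26 = -910)
451224/y(1391) - 3559099/(-3105621) = 451224/(-910) - 3559099/(-3105621) = 451224*(-1/910) - 3559099*(-1/3105621) = -225612/455 + 3559099/3105621 = -699045975007/1413057555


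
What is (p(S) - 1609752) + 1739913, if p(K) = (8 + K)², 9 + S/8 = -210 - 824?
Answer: 69619057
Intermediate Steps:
S = -8344 (S = -72 + 8*(-210 - 824) = -72 + 8*(-1034) = -72 - 8272 = -8344)
(p(S) - 1609752) + 1739913 = ((8 - 8344)² - 1609752) + 1739913 = ((-8336)² - 1609752) + 1739913 = (69488896 - 1609752) + 1739913 = 67879144 + 1739913 = 69619057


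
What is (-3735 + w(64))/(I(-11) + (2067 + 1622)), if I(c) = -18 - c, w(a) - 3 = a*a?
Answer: 26/263 ≈ 0.098859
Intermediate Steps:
w(a) = 3 + a² (w(a) = 3 + a*a = 3 + a²)
(-3735 + w(64))/(I(-11) + (2067 + 1622)) = (-3735 + (3 + 64²))/((-18 - 1*(-11)) + (2067 + 1622)) = (-3735 + (3 + 4096))/((-18 + 11) + 3689) = (-3735 + 4099)/(-7 + 3689) = 364/3682 = 364*(1/3682) = 26/263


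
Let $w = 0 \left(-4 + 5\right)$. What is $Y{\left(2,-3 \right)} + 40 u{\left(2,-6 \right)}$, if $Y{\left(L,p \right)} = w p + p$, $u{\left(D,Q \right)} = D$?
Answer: $77$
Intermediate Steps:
$w = 0$ ($w = 0 \cdot 1 = 0$)
$Y{\left(L,p \right)} = p$ ($Y{\left(L,p \right)} = 0 p + p = 0 + p = p$)
$Y{\left(2,-3 \right)} + 40 u{\left(2,-6 \right)} = -3 + 40 \cdot 2 = -3 + 80 = 77$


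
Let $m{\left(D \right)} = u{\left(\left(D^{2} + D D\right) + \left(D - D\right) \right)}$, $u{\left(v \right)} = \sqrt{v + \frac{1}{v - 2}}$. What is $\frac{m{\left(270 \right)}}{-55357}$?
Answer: $- \frac{145799 \sqrt{145798}}{8070939886} \approx -0.0068977$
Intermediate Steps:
$u{\left(v \right)} = \sqrt{v + \frac{1}{-2 + v}}$
$m{\left(D \right)} = \sqrt{\frac{1 + 2 D^{2} \left(-2 + 2 D^{2}\right)}{-2 + 2 D^{2}}}$ ($m{\left(D \right)} = \sqrt{\frac{1 + \left(\left(D^{2} + D D\right) + \left(D - D\right)\right) \left(-2 + \left(\left(D^{2} + D D\right) + \left(D - D\right)\right)\right)}{-2 + \left(\left(D^{2} + D D\right) + \left(D - D\right)\right)}} = \sqrt{\frac{1 + \left(\left(D^{2} + D^{2}\right) + 0\right) \left(-2 + \left(\left(D^{2} + D^{2}\right) + 0\right)\right)}{-2 + \left(\left(D^{2} + D^{2}\right) + 0\right)}} = \sqrt{\frac{1 + \left(2 D^{2} + 0\right) \left(-2 + \left(2 D^{2} + 0\right)\right)}{-2 + \left(2 D^{2} + 0\right)}} = \sqrt{\frac{1 + 2 D^{2} \left(-2 + 2 D^{2}\right)}{-2 + 2 D^{2}}}$)
$\frac{m{\left(270 \right)}}{-55357} = \frac{\frac{1}{2} \sqrt{2} \sqrt{\frac{1}{-1 + 270^{2}} + 4 \cdot 270^{2}}}{-55357} = \frac{\sqrt{2} \sqrt{\frac{1}{-1 + 72900} + 4 \cdot 72900}}{2} \left(- \frac{1}{55357}\right) = \frac{\sqrt{2} \sqrt{\frac{1}{72899} + 291600}}{2} \left(- \frac{1}{55357}\right) = \frac{\sqrt{2} \sqrt{\frac{21257348401}{72899}}}{2} \left(- \frac{1}{55357}\right) = \frac{\sqrt{2} \frac{145799 \sqrt{72899}}{72899}}{2} \left(- \frac{1}{55357}\right) = \frac{145799 \sqrt{145798}}{145798} \left(- \frac{1}{55357}\right) = - \frac{145799 \sqrt{145798}}{8070939886}$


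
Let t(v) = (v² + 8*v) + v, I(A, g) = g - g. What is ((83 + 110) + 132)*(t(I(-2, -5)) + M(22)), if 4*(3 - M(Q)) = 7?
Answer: 1625/4 ≈ 406.25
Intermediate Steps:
I(A, g) = 0
M(Q) = 5/4 (M(Q) = 3 - ¼*7 = 3 - 7/4 = 5/4)
t(v) = v² + 9*v
((83 + 110) + 132)*(t(I(-2, -5)) + M(22)) = ((83 + 110) + 132)*(0*(9 + 0) + 5/4) = (193 + 132)*(0*9 + 5/4) = 325*(0 + 5/4) = 325*(5/4) = 1625/4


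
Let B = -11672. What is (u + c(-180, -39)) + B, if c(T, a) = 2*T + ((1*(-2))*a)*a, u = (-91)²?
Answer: -6793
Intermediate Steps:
u = 8281
c(T, a) = -2*a² + 2*T (c(T, a) = 2*T + (-2*a)*a = 2*T - 2*a² = -2*a² + 2*T)
(u + c(-180, -39)) + B = (8281 + (-2*(-39)² + 2*(-180))) - 11672 = (8281 + (-2*1521 - 360)) - 11672 = (8281 + (-3042 - 360)) - 11672 = (8281 - 3402) - 11672 = 4879 - 11672 = -6793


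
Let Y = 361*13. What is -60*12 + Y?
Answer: 3973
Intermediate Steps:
Y = 4693
-60*12 + Y = -60*12 + 4693 = -720 + 4693 = 3973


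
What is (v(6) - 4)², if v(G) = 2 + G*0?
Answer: 4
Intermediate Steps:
v(G) = 2 (v(G) = 2 + 0 = 2)
(v(6) - 4)² = (2 - 4)² = (-2)² = 4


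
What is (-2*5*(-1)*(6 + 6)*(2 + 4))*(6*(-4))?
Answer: -17280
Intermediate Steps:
(-2*5*(-1)*(6 + 6)*(2 + 4))*(6*(-4)) = -(-10)*12*6*(-24) = -(-10)*72*(-24) = -2*(-360)*(-24) = 720*(-24) = -17280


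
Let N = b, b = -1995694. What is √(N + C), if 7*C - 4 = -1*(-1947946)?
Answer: 2*I*√21038339/7 ≈ 1310.5*I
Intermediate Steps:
N = -1995694
C = 1947950/7 (C = 4/7 + (-1*(-1947946))/7 = 4/7 + (⅐)*1947946 = 4/7 + 278278 = 1947950/7 ≈ 2.7828e+5)
√(N + C) = √(-1995694 + 1947950/7) = √(-12021908/7) = 2*I*√21038339/7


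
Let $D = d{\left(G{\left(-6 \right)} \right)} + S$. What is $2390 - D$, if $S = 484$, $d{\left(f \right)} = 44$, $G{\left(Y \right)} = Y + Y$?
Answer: $1862$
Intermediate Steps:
$G{\left(Y \right)} = 2 Y$
$D = 528$ ($D = 44 + 484 = 528$)
$2390 - D = 2390 - 528 = 1862$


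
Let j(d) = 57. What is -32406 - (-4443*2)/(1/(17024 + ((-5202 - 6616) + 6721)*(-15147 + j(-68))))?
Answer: 683606647638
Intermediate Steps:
-32406 - (-4443*2)/(1/(17024 + ((-5202 - 6616) + 6721)*(-15147 + j(-68)))) = -32406 - (-4443*2)/(1/(17024 + ((-5202 - 6616) + 6721)*(-15147 + 57))) = -32406 - (-8886)/(1/(17024 + (-11818 + 6721)*(-15090))) = -32406 - (-8886)/(1/(17024 - 5097*(-15090))) = -32406 - (-8886)/(1/(17024 + 76913730)) = -32406 - (-8886)/(1/76930754) = -32406 - (-8886)/1/76930754 = -32406 - (-8886)*76930754 = -32406 - 1*(-683606680044) = -32406 + 683606680044 = 683606647638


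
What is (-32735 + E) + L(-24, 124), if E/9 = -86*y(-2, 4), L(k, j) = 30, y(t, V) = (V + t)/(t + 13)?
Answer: -361303/11 ≈ -32846.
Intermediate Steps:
y(t, V) = (V + t)/(13 + t)
E = -1548/11 (E = 9*(-86*(4 - 2)/(13 - 2)) = 9*(-86*2/11) = 9*(-172/11) = -1548/11 ≈ -140.73)
(-32735 + E) + L(-24, 124) = (-32735 - 1548/11) + 30 = -361633/11 + 30 = -361303/11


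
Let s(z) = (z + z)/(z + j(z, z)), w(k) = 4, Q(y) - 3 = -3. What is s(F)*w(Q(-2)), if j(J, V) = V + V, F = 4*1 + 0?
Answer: 8/3 ≈ 2.6667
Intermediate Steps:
Q(y) = 0 (Q(y) = 3 - 3 = 0)
F = 4 (F = 4 + 0 = 4)
j(J, V) = 2*V
s(z) = ⅔ (s(z) = (z + z)/(z + 2*z) = (2*z)/((3*z)) = (2*z)*(1/(3*z)) = ⅔)
s(F)*w(Q(-2)) = (⅔)*4 = 8/3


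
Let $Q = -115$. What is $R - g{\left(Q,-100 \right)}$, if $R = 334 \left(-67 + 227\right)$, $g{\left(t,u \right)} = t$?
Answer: $53555$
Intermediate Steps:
$R = 53440$ ($R = 334 \cdot 160 = 53440$)
$R - g{\left(Q,-100 \right)} = 53440 - -115 = 53440 + 115 = 53555$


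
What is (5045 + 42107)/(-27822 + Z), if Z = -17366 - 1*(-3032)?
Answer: -11788/10539 ≈ -1.1185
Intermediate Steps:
Z = -14334 (Z = -17366 + 3032 = -14334)
(5045 + 42107)/(-27822 + Z) = (5045 + 42107)/(-27822 - 14334) = 47152/(-42156) = 47152*(-1/42156) = -11788/10539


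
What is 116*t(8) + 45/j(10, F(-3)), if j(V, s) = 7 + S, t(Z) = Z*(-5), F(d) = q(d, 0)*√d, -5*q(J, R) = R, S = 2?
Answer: -4635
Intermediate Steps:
q(J, R) = -R/5
F(d) = 0 (F(d) = (-⅕*0)*√d = 0*√d = 0)
t(Z) = -5*Z
j(V, s) = 9 (j(V, s) = 7 + 2 = 9)
116*t(8) + 45/j(10, F(-3)) = 116*(-5*8) + 45/9 = 116*(-40) + 45*(⅑) = -4640 + 5 = -4635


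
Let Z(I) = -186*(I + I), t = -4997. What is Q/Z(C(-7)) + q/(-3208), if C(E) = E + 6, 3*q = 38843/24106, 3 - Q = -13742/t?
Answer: 6043293129/11979275559536 ≈ 0.00050448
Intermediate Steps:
Q = 1249/4997 (Q = 3 - (-13742)/(-4997) = 3 - (-13742)*(-1)/4997 = 3 - 1*13742/4997 = 3 - 13742/4997 = 1249/4997 ≈ 0.24995)
q = 38843/72318 (q = (38843/24106)/3 = (38843*(1/24106))/3 = (1/3)*(38843/24106) = 38843/72318 ≈ 0.53711)
C(E) = 6 + E
Z(I) = -372*I
Q/Z(C(-7)) + q/(-3208) = 1249/(4997*((-372*(6 - 7)))) + (38843/72318)/(-3208) = 1249/(4997*((-372*(-1)))) + (38843/72318)*(-1/3208) = (1249/4997)/372 - 38843/231996144 = (1249/4997)*(1/372) - 38843/231996144 = 1249/1858884 - 38843/231996144 = 6043293129/11979275559536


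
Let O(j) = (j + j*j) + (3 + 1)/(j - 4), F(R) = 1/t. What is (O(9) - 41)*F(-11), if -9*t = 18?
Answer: -249/10 ≈ -24.900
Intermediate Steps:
t = -2 (t = -⅑*18 = -2)
F(R) = -½ (F(R) = 1/(-2) = -½)
O(j) = j + j² + 4/(-4 + j) (O(j) = (j + j²) + 4/(-4 + j) = j + j² + 4/(-4 + j))
(O(9) - 41)*F(-11) = ((4 + 9³ - 4*9 - 3*9²)/(-4 + 9) - 41)*(-½) = ((4 + 729 - 36 - 3*81)/5 - 41)*(-½) = ((4 + 729 - 36 - 243)/5 - 41)*(-½) = ((⅕)*454 - 41)*(-½) = (454/5 - 41)*(-½) = (249/5)*(-½) = -249/10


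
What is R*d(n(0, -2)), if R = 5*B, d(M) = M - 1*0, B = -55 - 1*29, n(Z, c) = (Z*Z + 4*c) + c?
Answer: 4200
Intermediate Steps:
n(Z, c) = Z² + 5*c (n(Z, c) = (Z² + 4*c) + c = Z² + 5*c)
B = -84 (B = -55 - 29 = -84)
d(M) = M (d(M) = M + 0 = M)
R = -420 (R = 5*(-84) = -420)
R*d(n(0, -2)) = -420*(0² + 5*(-2)) = -420*(0 - 10) = -420*(-10) = 4200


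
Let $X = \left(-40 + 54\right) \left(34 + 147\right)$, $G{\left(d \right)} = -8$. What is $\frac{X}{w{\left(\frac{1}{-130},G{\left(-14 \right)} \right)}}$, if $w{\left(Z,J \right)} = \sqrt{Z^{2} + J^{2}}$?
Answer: $\frac{329420 \sqrt{1081601}}{1081601} \approx 316.75$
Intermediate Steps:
$X = 2534$ ($X = 14 \cdot 181 = 2534$)
$w{\left(Z,J \right)} = \sqrt{J^{2} + Z^{2}}$
$\frac{X}{w{\left(\frac{1}{-130},G{\left(-14 \right)} \right)}} = \frac{2534}{\sqrt{\left(-8\right)^{2} + \left(\frac{1}{-130}\right)^{2}}} = \frac{2534}{\sqrt{64 + \left(- \frac{1}{130}\right)^{2}}} = \frac{2534}{\sqrt{64 + \frac{1}{16900}}} = \frac{2534}{\sqrt{\frac{1081601}{16900}}} = \frac{2534}{\frac{1}{130} \sqrt{1081601}} = 2534 \frac{130 \sqrt{1081601}}{1081601} = \frac{329420 \sqrt{1081601}}{1081601}$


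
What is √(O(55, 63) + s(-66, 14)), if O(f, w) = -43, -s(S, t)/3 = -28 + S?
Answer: √239 ≈ 15.460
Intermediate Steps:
s(S, t) = 84 - 3*S (s(S, t) = -3*(-28 + S) = 84 - 3*S)
√(O(55, 63) + s(-66, 14)) = √(-43 + (84 - 3*(-66))) = √(-43 + (84 + 198)) = √(-43 + 282) = √239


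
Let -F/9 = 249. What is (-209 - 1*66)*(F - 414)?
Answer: 730125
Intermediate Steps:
F = -2241 (F = -9*249 = -2241)
(-209 - 1*66)*(F - 414) = (-209 - 1*66)*(-2241 - 414) = (-209 - 66)*(-2655) = -275*(-2655) = 730125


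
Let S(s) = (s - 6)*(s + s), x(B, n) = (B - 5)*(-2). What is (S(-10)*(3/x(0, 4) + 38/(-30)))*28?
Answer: -25984/3 ≈ -8661.3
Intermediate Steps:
x(B, n) = 10 - 2*B (x(B, n) = (-5 + B)*(-2) = 10 - 2*B)
S(s) = 2*s*(-6 + s) (S(s) = (-6 + s)*(2*s) = 2*s*(-6 + s))
(S(-10)*(3/x(0, 4) + 38/(-30)))*28 = ((2*(-10)*(-6 - 10))*(3/(10 - 2*0) + 38/(-30)))*28 = ((2*(-10)*(-16))*(3/(10 + 0) + 38*(-1/30)))*28 = (320*(3/10 - 19/15))*28 = (320*(-29/30))*28 = -928/3*28 = -25984/3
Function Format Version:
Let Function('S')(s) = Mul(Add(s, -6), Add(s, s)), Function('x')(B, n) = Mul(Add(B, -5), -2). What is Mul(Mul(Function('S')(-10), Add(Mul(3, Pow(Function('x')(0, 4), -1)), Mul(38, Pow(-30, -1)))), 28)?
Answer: Rational(-25984, 3) ≈ -8661.3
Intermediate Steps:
Function('x')(B, n) = Add(10, Mul(-2, B)) (Function('x')(B, n) = Mul(Add(-5, B), -2) = Add(10, Mul(-2, B)))
Function('S')(s) = Mul(2, s, Add(-6, s)) (Function('S')(s) = Mul(Add(-6, s), Mul(2, s)) = Mul(2, s, Add(-6, s)))
Mul(Mul(Function('S')(-10), Add(Mul(3, Pow(Function('x')(0, 4), -1)), Mul(38, Pow(-30, -1)))), 28) = Mul(Mul(Mul(2, -10, Add(-6, -10)), Add(Mul(3, Pow(Add(10, Mul(-2, 0)), -1)), Mul(38, Pow(-30, -1)))), 28) = Mul(Mul(Mul(2, -10, -16), Add(Mul(3, Pow(Add(10, 0), -1)), Mul(38, Rational(-1, 30)))), 28) = Mul(Mul(320, Add(Mul(3, Pow(10, -1)), Rational(-19, 15))), 28) = Mul(Mul(320, Add(Mul(3, Rational(1, 10)), Rational(-19, 15))), 28) = Mul(Mul(320, Add(Rational(3, 10), Rational(-19, 15))), 28) = Mul(Mul(320, Rational(-29, 30)), 28) = Mul(Rational(-928, 3), 28) = Rational(-25984, 3)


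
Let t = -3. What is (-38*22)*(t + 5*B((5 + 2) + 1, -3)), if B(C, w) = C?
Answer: -30932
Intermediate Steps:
(-38*22)*(t + 5*B((5 + 2) + 1, -3)) = (-38*22)*(-3 + 5*((5 + 2) + 1)) = -836*(-3 + 5*(7 + 1)) = -836*(-3 + 5*8) = -836*(-3 + 40) = -836*37 = -30932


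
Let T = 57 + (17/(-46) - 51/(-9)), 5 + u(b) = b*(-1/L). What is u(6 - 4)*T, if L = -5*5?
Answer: -352477/1150 ≈ -306.50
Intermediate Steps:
L = -25
u(b) = -5 + b/25 (u(b) = -5 + b*(-1/(-25)) = -5 + b*(-1*(-1/25)) = -5 + b*(1/25) = -5 + b/25)
T = 8597/138 (T = 57 + (17*(-1/46) - 51*(-⅑)) = 57 + (-17/46 + 17/3) = 57 + 731/138 = 8597/138 ≈ 62.297)
u(6 - 4)*T = (-5 + (6 - 4)/25)*(8597/138) = (-5 + (1/25)*2)*(8597/138) = (-5 + 2/25)*(8597/138) = -123/25*8597/138 = -352477/1150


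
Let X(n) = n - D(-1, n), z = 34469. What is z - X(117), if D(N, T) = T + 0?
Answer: 34469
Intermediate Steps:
D(N, T) = T
X(n) = 0 (X(n) = n - n = 0)
z - X(117) = 34469 - 1*0 = 34469 + 0 = 34469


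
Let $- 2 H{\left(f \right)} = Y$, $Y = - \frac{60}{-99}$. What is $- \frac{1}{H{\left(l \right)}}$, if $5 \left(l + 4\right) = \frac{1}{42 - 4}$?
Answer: $\frac{33}{10} \approx 3.3$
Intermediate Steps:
$l = - \frac{759}{190}$ ($l = -4 + \frac{1}{5 \left(42 - 4\right)} = -4 + \frac{1}{5 \cdot 38} = -4 + \frac{1}{5} \cdot \frac{1}{38} = -4 + \frac{1}{190} = - \frac{759}{190} \approx -3.9947$)
$Y = \frac{20}{33}$ ($Y = \left(-60\right) \left(- \frac{1}{99}\right) = \frac{20}{33} \approx 0.60606$)
$H{\left(f \right)} = - \frac{10}{33}$ ($H{\left(f \right)} = \left(- \frac{1}{2}\right) \frac{20}{33} = - \frac{10}{33}$)
$- \frac{1}{H{\left(l \right)}} = - \frac{1}{- \frac{10}{33}} = \left(-1\right) \left(- \frac{33}{10}\right) = \frac{33}{10}$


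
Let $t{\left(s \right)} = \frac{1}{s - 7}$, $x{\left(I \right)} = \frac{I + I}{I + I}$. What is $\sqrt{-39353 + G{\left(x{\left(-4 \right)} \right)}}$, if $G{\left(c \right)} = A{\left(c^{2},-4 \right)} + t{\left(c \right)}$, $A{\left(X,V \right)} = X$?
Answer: $\frac{17 i \sqrt{4902}}{6} \approx 198.37 i$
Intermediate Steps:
$x{\left(I \right)} = 1$ ($x{\left(I \right)} = \frac{2 I}{2 I} = 2 I \frac{1}{2 I} = 1$)
$t{\left(s \right)} = \frac{1}{-7 + s}$
$G{\left(c \right)} = c^{2} + \frac{1}{-7 + c}$
$\sqrt{-39353 + G{\left(x{\left(-4 \right)} \right)}} = \sqrt{-39353 + \frac{1 + 1^{2} \left(-7 + 1\right)}{-7 + 1}} = \sqrt{-39353 + \frac{1 + 1 \left(-6\right)}{-6}} = \sqrt{-39353 - \frac{1 - 6}{6}} = \sqrt{-39353 - - \frac{5}{6}} = \sqrt{-39353 + \frac{5}{6}} = \sqrt{- \frac{236113}{6}} = \frac{17 i \sqrt{4902}}{6}$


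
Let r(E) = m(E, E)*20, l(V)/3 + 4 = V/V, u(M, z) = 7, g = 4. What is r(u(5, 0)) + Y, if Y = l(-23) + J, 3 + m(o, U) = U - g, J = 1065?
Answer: 1056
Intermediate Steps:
l(V) = -9 (l(V) = -12 + 3*(V/V) = -12 + 3*1 = -12 + 3 = -9)
m(o, U) = -7 + U (m(o, U) = -3 + (U - 1*4) = -3 + (U - 4) = -3 + (-4 + U) = -7 + U)
Y = 1056 (Y = -9 + 1065 = 1056)
r(E) = -140 + 20*E (r(E) = (-7 + E)*20 = -140 + 20*E)
r(u(5, 0)) + Y = (-140 + 20*7) + 1056 = (-140 + 140) + 1056 = 0 + 1056 = 1056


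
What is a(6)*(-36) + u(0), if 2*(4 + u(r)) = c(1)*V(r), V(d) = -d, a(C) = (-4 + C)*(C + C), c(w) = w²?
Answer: -868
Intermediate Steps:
a(C) = 2*C*(-4 + C) (a(C) = (-4 + C)*(2*C) = 2*C*(-4 + C))
u(r) = -4 - r/2 (u(r) = -4 + (1²*(-r))/2 = -4 + (1*(-r))/2 = -4 + (-r)/2 = -4 - r/2)
a(6)*(-36) + u(0) = (2*6*(-4 + 6))*(-36) + (-4 - ½*0) = (2*6*2)*(-36) + (-4 + 0) = 24*(-36) - 4 = -864 - 4 = -868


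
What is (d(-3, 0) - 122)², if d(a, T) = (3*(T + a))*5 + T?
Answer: 27889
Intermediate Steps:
d(a, T) = 15*a + 16*T (d(a, T) = (3*T + 3*a)*5 + T = (15*T + 15*a) + T = 15*a + 16*T)
(d(-3, 0) - 122)² = ((15*(-3) + 16*0) - 122)² = ((-45 + 0) - 122)² = (-45 - 122)² = (-167)² = 27889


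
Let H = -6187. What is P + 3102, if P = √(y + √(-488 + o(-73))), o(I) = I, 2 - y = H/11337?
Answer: 3102 + √(327197157 + 128527569*I*√561)/11337 ≈ 3105.6 + 3.2616*I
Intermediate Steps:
y = 28861/11337 (y = 2 - (-6187)/11337 = 2 - 1*(-6187/11337) = 2 + 6187/11337 = 28861/11337 ≈ 2.5457)
P = √(28861/11337 + I*√561) (P = √(28861/11337 + √(-488 - 73)) = √(28861/11337 + √(-561)) = √(28861/11337 + I*√561) ≈ 3.631 + 3.2616*I)
P + 3102 = √(327197157 + 128527569*I*√561)/11337 + 3102 = 3102 + √(327197157 + 128527569*I*√561)/11337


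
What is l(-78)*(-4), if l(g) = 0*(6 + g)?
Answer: 0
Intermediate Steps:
l(g) = 0
l(-78)*(-4) = 0*(-4) = 0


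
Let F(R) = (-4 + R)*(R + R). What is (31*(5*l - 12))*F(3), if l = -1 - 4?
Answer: 6882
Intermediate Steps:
l = -5
F(R) = 2*R*(-4 + R) (F(R) = (-4 + R)*(2*R) = 2*R*(-4 + R))
(31*(5*l - 12))*F(3) = (31*(5*(-5) - 12))*(2*3*(-4 + 3)) = (31*(-25 - 12))*(2*3*(-1)) = (31*(-37))*(-6) = -1147*(-6) = 6882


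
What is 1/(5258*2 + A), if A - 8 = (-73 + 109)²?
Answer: 1/11820 ≈ 8.4602e-5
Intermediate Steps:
A = 1304 (A = 8 + (-73 + 109)² = 8 + 36² = 8 + 1296 = 1304)
1/(5258*2 + A) = 1/(5258*2 + 1304) = 1/(10516 + 1304) = 1/11820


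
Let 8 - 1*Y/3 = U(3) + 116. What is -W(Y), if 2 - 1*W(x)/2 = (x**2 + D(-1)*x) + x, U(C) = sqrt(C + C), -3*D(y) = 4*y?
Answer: 208544 + 3874*sqrt(6) ≈ 2.1803e+5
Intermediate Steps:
D(y) = -4*y/3
U(C) = sqrt(2)*sqrt(C) (U(C) = sqrt(2*C) = sqrt(2)*sqrt(C))
Y = -324 - 3*sqrt(6) (Y = 24 - 3*(sqrt(2)*sqrt(3) + 116) = 24 - 3*(sqrt(6) + 116) = 24 - 3*(116 + sqrt(6)) = 24 + (-348 - 3*sqrt(6)) = -324 - 3*sqrt(6) ≈ -331.35)
W(x) = 4 - 2*x**2 - 14*x/3 (W(x) = 4 - 2*((x**2 + (-4/3*(-1))*x) + x) = 4 - 2*((x**2 + 4*x/3) + x) = 4 - 2*(x**2 + 7*x/3) = 4 + (-2*x**2 - 14*x/3) = 4 - 2*x**2 - 14*x/3)
-W(Y) = -(4 - 2*(-324 - 3*sqrt(6))**2 - 14*(-324 - 3*sqrt(6))/3) = -(4 - 2*(-324 - 3*sqrt(6))**2 + (1512 + 14*sqrt(6))) = -(1516 - 2*(-324 - 3*sqrt(6))**2 + 14*sqrt(6)) = -1516 - 14*sqrt(6) + 2*(-324 - 3*sqrt(6))**2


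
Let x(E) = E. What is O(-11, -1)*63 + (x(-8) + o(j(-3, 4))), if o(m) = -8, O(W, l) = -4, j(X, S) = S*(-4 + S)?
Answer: -268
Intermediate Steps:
O(-11, -1)*63 + (x(-8) + o(j(-3, 4))) = -4*63 + (-8 - 8) = -252 - 16 = -268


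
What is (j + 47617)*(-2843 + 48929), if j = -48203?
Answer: -27006396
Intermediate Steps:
(j + 47617)*(-2843 + 48929) = (-48203 + 47617)*(-2843 + 48929) = -586*46086 = -27006396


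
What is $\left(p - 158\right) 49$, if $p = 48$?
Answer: $-5390$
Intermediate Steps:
$\left(p - 158\right) 49 = \left(48 - 158\right) 49 = \left(-110\right) 49 = -5390$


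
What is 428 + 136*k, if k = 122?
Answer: 17020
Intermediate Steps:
428 + 136*k = 428 + 136*122 = 428 + 16592 = 17020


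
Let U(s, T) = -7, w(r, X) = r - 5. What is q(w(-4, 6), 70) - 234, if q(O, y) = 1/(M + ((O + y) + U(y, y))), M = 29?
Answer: -19421/83 ≈ -233.99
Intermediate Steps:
w(r, X) = -5 + r
q(O, y) = 1/(22 + O + y) (q(O, y) = 1/(29 + ((O + y) - 7)) = 1/(29 + (-7 + O + y)) = 1/(22 + O + y))
q(w(-4, 6), 70) - 234 = 1/(22 + (-5 - 4) + 70) - 234 = 1/(22 - 9 + 70) - 234 = 1/83 - 234 = -19421/83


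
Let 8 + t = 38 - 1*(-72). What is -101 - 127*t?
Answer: -13055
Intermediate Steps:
t = 102 (t = -8 + (38 - 1*(-72)) = -8 + (38 + 72) = -8 + 110 = 102)
-101 - 127*t = -101 - 127*102 = -101 - 12954 = -13055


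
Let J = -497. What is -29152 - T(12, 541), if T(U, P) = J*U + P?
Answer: -23729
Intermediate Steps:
T(U, P) = P - 497*U (T(U, P) = -497*U + P = P - 497*U)
-29152 - T(12, 541) = -29152 - (541 - 497*12) = -29152 - (541 - 5964) = -29152 - 1*(-5423) = -29152 + 5423 = -23729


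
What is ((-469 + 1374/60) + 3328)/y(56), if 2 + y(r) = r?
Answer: 28819/540 ≈ 53.369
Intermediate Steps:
y(r) = -2 + r
((-469 + 1374/60) + 3328)/y(56) = ((-469 + 1374/60) + 3328)/(-2 + 56) = ((-469 + 1374*(1/60)) + 3328)/54 = ((-469 + 229/10) + 3328)*(1/54) = (-4461/10 + 3328)*(1/54) = (28819/10)*(1/54) = 28819/540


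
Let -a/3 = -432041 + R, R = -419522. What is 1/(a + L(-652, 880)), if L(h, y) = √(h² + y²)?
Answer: 2554689/6526434687217 - 4*√74969/6526434687217 ≈ 3.9127e-7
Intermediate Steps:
a = 2554689 (a = -3*(-432041 - 419522) = -3*(-851563) = 2554689)
1/(a + L(-652, 880)) = 1/(2554689 + √((-652)² + 880²)) = 1/(2554689 + √(425104 + 774400)) = 1/(2554689 + √1199504) = 1/(2554689 + 4*√74969)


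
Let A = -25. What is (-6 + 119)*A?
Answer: -2825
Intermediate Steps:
(-6 + 119)*A = (-6 + 119)*(-25) = 113*(-25) = -2825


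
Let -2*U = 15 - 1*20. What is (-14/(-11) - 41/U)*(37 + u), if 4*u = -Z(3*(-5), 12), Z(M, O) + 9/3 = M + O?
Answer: -2912/5 ≈ -582.40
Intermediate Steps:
U = 5/2 (U = -(15 - 1*20)/2 = -(15 - 20)/2 = -½*(-5) = 5/2 ≈ 2.5000)
Z(M, O) = -3 + M + O (Z(M, O) = -3 + (M + O) = -3 + M + O)
u = 3/2 (u = (-(-3 + 3*(-5) + 12))/4 = (-(-3 - 15 + 12))/4 = (-1*(-6))/4 = (¼)*6 = 3/2 ≈ 1.5000)
(-14/(-11) - 41/U)*(37 + u) = (-14/(-11) - 41/5/2)*(37 + 3/2) = (-14*(-1/11) - 41*⅖)*(77/2) = (14/11 - 82/5)*(77/2) = -832/55*77/2 = -2912/5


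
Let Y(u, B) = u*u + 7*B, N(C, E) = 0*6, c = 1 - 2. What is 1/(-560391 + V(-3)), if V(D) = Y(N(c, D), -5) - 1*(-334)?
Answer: -1/560092 ≈ -1.7854e-6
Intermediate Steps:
c = -1
N(C, E) = 0
Y(u, B) = u² + 7*B
V(D) = 299 (V(D) = (0² + 7*(-5)) - 1*(-334) = (0 - 35) + 334 = -35 + 334 = 299)
1/(-560391 + V(-3)) = 1/(-560391 + 299) = 1/(-560092) = -1/560092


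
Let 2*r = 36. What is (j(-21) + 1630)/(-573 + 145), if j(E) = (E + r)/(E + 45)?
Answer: -13039/3424 ≈ -3.8081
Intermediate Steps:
r = 18 (r = (½)*36 = 18)
j(E) = (18 + E)/(45 + E) (j(E) = (E + 18)/(E + 45) = (18 + E)/(45 + E))
(j(-21) + 1630)/(-573 + 145) = ((18 - 21)/(45 - 21) + 1630)/(-573 + 145) = (-3/24 + 1630)/(-428) = ((1/24)*(-3) + 1630)*(-1/428) = (-⅛ + 1630)*(-1/428) = (13039/8)*(-1/428) = -13039/3424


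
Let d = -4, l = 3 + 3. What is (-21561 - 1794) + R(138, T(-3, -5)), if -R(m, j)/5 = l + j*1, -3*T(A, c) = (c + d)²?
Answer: -23250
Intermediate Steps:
l = 6
T(A, c) = -(-4 + c)²/3 (T(A, c) = -(c - 4)²/3 = -(-4 + c)²/3)
R(m, j) = -30 - 5*j (R(m, j) = -5*(6 + j*1) = -5*(6 + j) = -30 - 5*j)
(-21561 - 1794) + R(138, T(-3, -5)) = (-21561 - 1794) + (-30 - (-5)*(-4 - 5)²/3) = -23355 + (-30 - (-5)*(-9)²/3) = -23355 + (-30 - (-5)*81/3) = -23355 + (-30 - 5*(-27)) = -23355 + (-30 + 135) = -23355 + 105 = -23250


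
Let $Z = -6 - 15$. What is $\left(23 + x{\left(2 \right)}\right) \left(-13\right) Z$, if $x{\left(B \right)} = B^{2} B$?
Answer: $8463$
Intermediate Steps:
$Z = -21$ ($Z = -6 - 15 = -21$)
$x{\left(B \right)} = B^{3}$
$\left(23 + x{\left(2 \right)}\right) \left(-13\right) Z = \left(23 + 2^{3}\right) \left(-13\right) \left(-21\right) = \left(23 + 8\right) \left(-13\right) \left(-21\right) = 31 \left(-13\right) \left(-21\right) = \left(-403\right) \left(-21\right) = 8463$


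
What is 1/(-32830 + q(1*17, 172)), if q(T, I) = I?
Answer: -1/32658 ≈ -3.0620e-5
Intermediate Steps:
1/(-32830 + q(1*17, 172)) = 1/(-32830 + 172) = 1/(-32658) = -1/32658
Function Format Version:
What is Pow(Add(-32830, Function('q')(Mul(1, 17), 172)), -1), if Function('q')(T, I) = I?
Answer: Rational(-1, 32658) ≈ -3.0620e-5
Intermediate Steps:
Pow(Add(-32830, Function('q')(Mul(1, 17), 172)), -1) = Pow(Add(-32830, 172), -1) = Pow(-32658, -1) = Rational(-1, 32658)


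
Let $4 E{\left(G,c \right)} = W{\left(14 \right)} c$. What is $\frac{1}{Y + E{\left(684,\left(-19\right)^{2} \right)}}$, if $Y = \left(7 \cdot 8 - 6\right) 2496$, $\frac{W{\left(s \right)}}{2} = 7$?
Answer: $\frac{2}{252127} \approx 7.9325 \cdot 10^{-6}$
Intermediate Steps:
$W{\left(s \right)} = 14$ ($W{\left(s \right)} = 2 \cdot 7 = 14$)
$E{\left(G,c \right)} = \frac{7 c}{2}$ ($E{\left(G,c \right)} = \frac{14 c}{4} = \frac{7 c}{2}$)
$Y = 124800$ ($Y = \left(56 - 6\right) 2496 = 50 \cdot 2496 = 124800$)
$\frac{1}{Y + E{\left(684,\left(-19\right)^{2} \right)}} = \frac{1}{124800 + \frac{7 \left(-19\right)^{2}}{2}} = \frac{1}{124800 + \frac{7}{2} \cdot 361} = \frac{1}{124800 + \frac{2527}{2}} = \frac{1}{\frac{252127}{2}} = \frac{2}{252127}$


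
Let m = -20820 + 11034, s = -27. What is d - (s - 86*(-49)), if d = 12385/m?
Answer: -40986367/9786 ≈ -4188.3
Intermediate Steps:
m = -9786
d = -12385/9786 (d = 12385/(-9786) = 12385*(-1/9786) = -12385/9786 ≈ -1.2656)
d - (s - 86*(-49)) = -12385/9786 - (-27 - 86*(-49)) = -12385/9786 - (-27 + 4214) = -12385/9786 - 1*4187 = -12385/9786 - 4187 = -40986367/9786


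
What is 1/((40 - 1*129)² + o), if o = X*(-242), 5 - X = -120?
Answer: -1/22329 ≈ -4.4785e-5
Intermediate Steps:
X = 125 (X = 5 - 1*(-120) = 5 + 120 = 125)
o = -30250 (o = 125*(-242) = -30250)
1/((40 - 1*129)² + o) = 1/((40 - 1*129)² - 30250) = 1/((40 - 129)² - 30250) = 1/((-89)² - 30250) = 1/(7921 - 30250) = 1/(-22329) = -1/22329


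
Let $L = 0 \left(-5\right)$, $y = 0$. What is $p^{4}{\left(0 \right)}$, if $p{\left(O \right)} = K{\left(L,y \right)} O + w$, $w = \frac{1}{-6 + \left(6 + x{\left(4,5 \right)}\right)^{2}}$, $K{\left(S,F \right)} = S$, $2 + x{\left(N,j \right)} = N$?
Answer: $\frac{1}{11316496} \approx 8.8367 \cdot 10^{-8}$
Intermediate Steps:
$x{\left(N,j \right)} = -2 + N$
$L = 0$
$w = \frac{1}{58}$ ($w = \frac{1}{-6 + \left(6 + \left(-2 + 4\right)\right)^{2}} = \frac{1}{-6 + \left(6 + 2\right)^{2}} = \frac{1}{-6 + 8^{2}} = \frac{1}{-6 + 64} = \frac{1}{58} \approx 0.017241$)
$p{\left(O \right)} = \frac{1}{58}$ ($p{\left(O \right)} = 0 O + \frac{1}{58} = 0 + \frac{1}{58} = \frac{1}{58}$)
$p^{4}{\left(0 \right)} = \left(\frac{1}{58}\right)^{4} = \frac{1}{11316496}$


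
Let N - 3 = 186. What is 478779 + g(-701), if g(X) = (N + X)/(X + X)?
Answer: 335624335/701 ≈ 4.7878e+5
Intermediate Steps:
N = 189 (N = 3 + 186 = 189)
g(X) = (189 + X)/(2*X) (g(X) = (189 + X)/(X + X) = (189 + X)/((2*X)) = (189 + X)*(1/(2*X)) = (189 + X)/(2*X))
478779 + g(-701) = 478779 + (½)*(189 - 701)/(-701) = 478779 + (½)*(-1/701)*(-512) = 478779 + 256/701 = 335624335/701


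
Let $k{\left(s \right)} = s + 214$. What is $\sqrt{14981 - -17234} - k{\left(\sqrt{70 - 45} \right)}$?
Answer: $-219 + \sqrt{32215} \approx -39.515$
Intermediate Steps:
$k{\left(s \right)} = 214 + s$
$\sqrt{14981 - -17234} - k{\left(\sqrt{70 - 45} \right)} = \sqrt{14981 - -17234} - \left(214 + \sqrt{70 - 45}\right) = \sqrt{14981 + 17234} - \left(214 + \sqrt{25}\right) = \sqrt{32215} - \left(214 + 5\right) = \sqrt{32215} - 219 = -219 + \sqrt{32215}$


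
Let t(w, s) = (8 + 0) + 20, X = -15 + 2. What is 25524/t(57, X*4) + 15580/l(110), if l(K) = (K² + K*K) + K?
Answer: 15523117/17017 ≈ 912.21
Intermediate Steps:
X = -13
l(K) = K + 2*K² (l(K) = (K² + K²) + K = 2*K² + K = K + 2*K²)
t(w, s) = 28 (t(w, s) = 8 + 20 = 28)
25524/t(57, X*4) + 15580/l(110) = 25524/28 + 15580/((110*(1 + 2*110))) = 25524*(1/28) + 15580/((110*(1 + 220))) = 6381/7 + 15580/((110*221)) = 6381/7 + 15580/24310 = 6381/7 + 15580*(1/24310) = 6381/7 + 1558/2431 = 15523117/17017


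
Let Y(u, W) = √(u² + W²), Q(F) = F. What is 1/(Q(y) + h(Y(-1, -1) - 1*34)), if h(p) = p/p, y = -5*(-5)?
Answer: 1/26 ≈ 0.038462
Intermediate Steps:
y = 25
Y(u, W) = √(W² + u²)
h(p) = 1
1/(Q(y) + h(Y(-1, -1) - 1*34)) = 1/(25 + 1) = 1/26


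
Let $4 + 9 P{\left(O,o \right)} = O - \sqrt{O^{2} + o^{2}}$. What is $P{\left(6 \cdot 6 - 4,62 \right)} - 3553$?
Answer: $- \frac{31949}{9} - \frac{2 \sqrt{1217}}{9} \approx -3557.6$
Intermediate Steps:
$P{\left(O,o \right)} = - \frac{4}{9} - \frac{\sqrt{O^{2} + o^{2}}}{9} + \frac{O}{9}$ ($P{\left(O,o \right)} = - \frac{4}{9} + \frac{O - \sqrt{O^{2} + o^{2}}}{9} = - \frac{4}{9} + \left(- \frac{\sqrt{O^{2} + o^{2}}}{9} + \frac{O}{9}\right) = - \frac{4}{9} - \frac{\sqrt{O^{2} + o^{2}}}{9} + \frac{O}{9}$)
$P{\left(6 \cdot 6 - 4,62 \right)} - 3553 = \left(- \frac{4}{9} - \frac{\sqrt{\left(6 \cdot 6 - 4\right)^{2} + 62^{2}}}{9} + \frac{6 \cdot 6 - 4}{9}\right) - 3553 = \left(- \frac{4}{9} - \frac{\sqrt{\left(36 - 4\right)^{2} + 3844}}{9} + \frac{36 - 4}{9}\right) - 3553 = \left(- \frac{4}{9} - \frac{\sqrt{32^{2} + 3844}}{9} + \frac{1}{9} \cdot 32\right) - 3553 = \left(- \frac{4}{9} - \frac{\sqrt{1024 + 3844}}{9} + \frac{32}{9}\right) - 3553 = \left(- \frac{4}{9} - \frac{\sqrt{4868}}{9} + \frac{32}{9}\right) - 3553 = \left(- \frac{4}{9} - \frac{2 \sqrt{1217}}{9} + \frac{32}{9}\right) - 3553 = \left(\frac{28}{9} - \frac{2 \sqrt{1217}}{9}\right) - 3553 = - \frac{31949}{9} - \frac{2 \sqrt{1217}}{9}$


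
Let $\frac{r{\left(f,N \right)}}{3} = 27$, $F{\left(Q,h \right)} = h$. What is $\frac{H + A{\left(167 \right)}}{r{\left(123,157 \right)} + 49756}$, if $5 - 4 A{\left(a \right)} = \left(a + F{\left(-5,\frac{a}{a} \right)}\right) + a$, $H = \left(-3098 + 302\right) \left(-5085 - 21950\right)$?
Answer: $\frac{151179555}{99674} \approx 1516.7$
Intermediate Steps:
$r{\left(f,N \right)} = 81$ ($r{\left(f,N \right)} = 3 \cdot 27 = 81$)
$H = 75589860$ ($H = \left(-2796\right) \left(-27035\right) = 75589860$)
$A{\left(a \right)} = 1 - \frac{a}{2}$ ($A{\left(a \right)} = \frac{5}{4} - \frac{\left(a + \frac{a}{a}\right) + a}{4} = \frac{5}{4} - \frac{\left(a + 1\right) + a}{4} = \frac{5}{4} - \frac{\left(1 + a\right) + a}{4} = \frac{5}{4} - \frac{1 + 2 a}{4} = \frac{5}{4} - \left(\frac{1}{4} + \frac{a}{2}\right) = 1 - \frac{a}{2}$)
$\frac{H + A{\left(167 \right)}}{r{\left(123,157 \right)} + 49756} = \frac{75589860 + \left(1 - \frac{167}{2}\right)}{81 + 49756} = \frac{75589860 + \left(1 - \frac{167}{2}\right)}{49837} = \left(75589860 - \frac{165}{2}\right) \frac{1}{49837} = \frac{151179555}{2} \cdot \frac{1}{49837} = \frac{151179555}{99674}$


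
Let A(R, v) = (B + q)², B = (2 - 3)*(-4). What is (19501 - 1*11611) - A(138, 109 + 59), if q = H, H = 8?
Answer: 7746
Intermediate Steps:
B = 4 (B = -1*(-4) = 4)
q = 8
A(R, v) = 144 (A(R, v) = (4 + 8)² = 12² = 144)
(19501 - 1*11611) - A(138, 109 + 59) = (19501 - 1*11611) - 1*144 = (19501 - 11611) - 144 = 7890 - 144 = 7746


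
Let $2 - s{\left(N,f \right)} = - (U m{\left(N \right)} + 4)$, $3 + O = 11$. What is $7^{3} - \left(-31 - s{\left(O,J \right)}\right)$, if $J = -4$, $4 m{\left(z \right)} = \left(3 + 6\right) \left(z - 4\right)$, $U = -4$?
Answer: $344$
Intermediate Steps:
$m{\left(z \right)} = -9 + \frac{9 z}{4}$ ($m{\left(z \right)} = \frac{\left(3 + 6\right) \left(z - 4\right)}{4} = \frac{9 \left(-4 + z\right)}{4} = \frac{-36 + 9 z}{4} = -9 + \frac{9 z}{4}$)
$O = 8$ ($O = -3 + 11 = 8$)
$s{\left(N,f \right)} = 42 - 9 N$ ($s{\left(N,f \right)} = 2 - - (- 4 \left(-9 + \frac{9 N}{4}\right) + 4) = 2 - - (\left(36 - 9 N\right) + 4) = 2 - - (40 - 9 N) = 2 - \left(-40 + 9 N\right) = 42 - 9 N$)
$7^{3} - \left(-31 - s{\left(O,J \right)}\right) = 7^{3} - \left(-31 - \left(42 - 72\right)\right) = 343 - \left(-31 - \left(42 - 72\right)\right) = 343 - \left(-31 - -30\right) = 343 - \left(-31 + 30\right) = 343 - -1 = 343 + 1 = 344$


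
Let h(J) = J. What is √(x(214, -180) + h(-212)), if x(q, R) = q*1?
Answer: √2 ≈ 1.4142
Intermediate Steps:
x(q, R) = q
√(x(214, -180) + h(-212)) = √(214 - 212) = √2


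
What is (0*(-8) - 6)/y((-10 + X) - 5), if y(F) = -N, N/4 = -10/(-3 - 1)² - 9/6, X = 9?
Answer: -12/17 ≈ -0.70588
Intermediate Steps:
N = -17/2 (N = 4*(-10/(-3 - 1)² - 9/6) = 4*(-10/((-4)²) - 9*⅙) = 4*(-10/16 - 3/2) = 4*(-10*1/16 - 3/2) = 4*(-5/8 - 3/2) = 4*(-17/8) = -17/2 ≈ -8.5000)
y(F) = 17/2 (y(F) = -1*(-17/2) = 17/2)
(0*(-8) - 6)/y((-10 + X) - 5) = (0*(-8) - 6)/(17/2) = (0 - 6)*(2/17) = -6*2/17 = -12/17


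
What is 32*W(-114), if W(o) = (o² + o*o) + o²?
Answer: 1247616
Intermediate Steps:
W(o) = 3*o² (W(o) = (o² + o²) + o² = 2*o² + o² = 3*o²)
32*W(-114) = 32*(3*(-114)²) = 32*(3*12996) = 32*38988 = 1247616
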